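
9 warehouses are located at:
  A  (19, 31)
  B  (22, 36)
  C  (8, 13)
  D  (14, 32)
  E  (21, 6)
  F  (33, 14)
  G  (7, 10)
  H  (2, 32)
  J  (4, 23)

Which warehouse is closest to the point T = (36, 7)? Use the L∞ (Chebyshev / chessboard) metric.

d(T,A) = max(17, 24) = 24
d(T,B) = max(14, 29) = 29
d(T,C) = max(28, 6) = 28
d(T,D) = max(22, 25) = 25
d(T,E) = max(15, 1) = 15
d(T,F) = max(3, 7) = 7
d(T,G) = max(29, 3) = 29
d(T,H) = max(34, 25) = 34
d(T,J) = max(32, 16) = 32
F is nearest.

F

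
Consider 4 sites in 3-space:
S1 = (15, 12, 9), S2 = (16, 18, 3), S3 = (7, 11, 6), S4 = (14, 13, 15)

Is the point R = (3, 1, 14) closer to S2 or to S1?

S1

Compare squared distances:
|RS2|² = (3−16)² + (1−18)² + (14−3)² = 169 + 289 + 121 = 579
|RS1|² = (3−15)² + (1−12)² + (14−9)² = 144 + 121 + 25 = 290
579 > 290, so S1 is closer.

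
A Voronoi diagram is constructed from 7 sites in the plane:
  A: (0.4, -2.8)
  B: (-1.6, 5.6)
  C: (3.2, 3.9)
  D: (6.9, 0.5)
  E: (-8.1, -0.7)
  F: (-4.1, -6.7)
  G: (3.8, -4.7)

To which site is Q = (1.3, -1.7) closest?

A

Compare squared distances (the ordering matches that of the actual distances):
|QA|² = (1.3−0.4)² + (-1.7−(-2.8))² = 0.81 + 1.21 = 2.02
|QB|² = (1.3−(-1.6))² + (-1.7−5.6)² = 8.41 + 53.29 = 61.7
|QC|² = (1.3−3.2)² + (-1.7−3.9)² = 3.61 + 31.36 = 34.97
|QD|² = (1.3−6.9)² + (-1.7−0.5)² = 31.36 + 4.84 = 36.2
|QE|² = (1.3−(-8.1))² + (-1.7−(-0.7))² = 88.36 + 1 = 89.36
|QF|² = (1.3−(-4.1))² + (-1.7−(-6.7))² = 29.16 + 25 = 54.16
|QG|² = (1.3−3.8)² + (-1.7−(-4.7))² = 6.25 + 9 = 15.25
The smallest is to A, so Q lies in the Voronoi region of A.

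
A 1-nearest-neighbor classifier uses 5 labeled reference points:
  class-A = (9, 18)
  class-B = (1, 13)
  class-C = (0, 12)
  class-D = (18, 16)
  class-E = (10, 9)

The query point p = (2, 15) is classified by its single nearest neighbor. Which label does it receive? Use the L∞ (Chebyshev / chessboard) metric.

d(p, class-A) = max(7, 3) = 7
d(p, class-B) = max(1, 2) = 2
d(p, class-C) = max(2, 3) = 3
d(p, class-D) = max(16, 1) = 16
d(p, class-E) = max(8, 6) = 8
The smallest is to class-B, so p lies in the Voronoi region of class-B.

class-B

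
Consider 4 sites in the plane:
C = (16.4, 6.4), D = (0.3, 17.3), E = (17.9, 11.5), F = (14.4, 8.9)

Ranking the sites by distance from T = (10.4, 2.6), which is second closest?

Since √ is increasing, it suffices to compare squared distances:
|TC|² = (10.4−16.4)² + (2.6−6.4)² = 36 + 14.44 = 50.44
|TD|² = (10.4−0.3)² + (2.6−17.3)² = 102.01 + 216.09 = 318.1
|TE|² = (10.4−17.9)² + (2.6−11.5)² = 56.25 + 79.21 = 135.46
|TF|² = (10.4−14.4)² + (2.6−8.9)² = 16 + 39.69 = 55.69
Sorted ascending: C, F, E, … — the second-nearest is F.

F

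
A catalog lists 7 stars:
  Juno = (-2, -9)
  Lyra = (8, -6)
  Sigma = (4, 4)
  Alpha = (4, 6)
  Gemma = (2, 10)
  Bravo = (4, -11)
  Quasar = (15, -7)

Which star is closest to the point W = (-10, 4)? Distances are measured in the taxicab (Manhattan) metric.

Sigma

d(W, Juno) = |-10−(-2)| + |4−(-9)| = 8 + 13 = 21
d(W, Lyra) = |-10−8| + |4−(-6)| = 18 + 10 = 28
d(W, Sigma) = |-10−4| + |4−4| = 14 + 0 = 14
d(W, Alpha) = |-10−4| + |4−6| = 14 + 2 = 16
d(W, Gemma) = |-10−2| + |4−10| = 12 + 6 = 18
d(W, Bravo) = |-10−4| + |4−(-11)| = 14 + 15 = 29
d(W, Quasar) = |-10−15| + |4−(-7)| = 25 + 11 = 36
Sigma is nearest.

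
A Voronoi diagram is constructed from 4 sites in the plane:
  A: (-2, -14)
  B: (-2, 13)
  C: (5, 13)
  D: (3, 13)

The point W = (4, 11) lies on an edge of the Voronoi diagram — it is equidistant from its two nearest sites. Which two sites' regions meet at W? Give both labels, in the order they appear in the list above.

Squared distances from W to each site:
|WA|² = (4−(-2))² + (11−(-14))² = 36 + 625 = 661
|WB|² = (4−(-2))² + (11−13)² = 36 + 4 = 40
|WC|² = (4−5)² + (11−13)² = 1 + 4 = 5
|WD|² = (4−3)² + (11−13)² = 1 + 4 = 5
W is equidistant from C and D (both at squared distance 5), and every other site is strictly farther — so W lies on the C–D Voronoi edge.

C and D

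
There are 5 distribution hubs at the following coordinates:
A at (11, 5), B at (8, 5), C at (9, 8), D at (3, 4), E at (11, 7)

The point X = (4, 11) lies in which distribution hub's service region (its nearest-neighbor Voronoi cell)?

Squared Euclidean distances:
|XA|² = (4−11)² + (11−5)² = 49 + 36 = 85
|XB|² = (4−8)² + (11−5)² = 16 + 36 = 52
|XC|² = (4−9)² + (11−8)² = 25 + 9 = 34
|XD|² = (4−3)² + (11−4)² = 1 + 49 = 50
|XE|² = (4−11)² + (11−7)² = 49 + 16 = 65
C is nearest.

C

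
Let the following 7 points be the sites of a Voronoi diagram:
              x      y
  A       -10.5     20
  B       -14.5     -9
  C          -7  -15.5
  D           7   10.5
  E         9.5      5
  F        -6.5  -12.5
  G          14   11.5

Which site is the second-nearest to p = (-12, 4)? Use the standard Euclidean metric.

Compare squared distances (the ordering matches that of the actual distances):
|pA|² = (-12−(-10.5))² + (4−20)² = 2.25 + 256 = 258.25
|pB|² = (-12−(-14.5))² + (4−(-9))² = 6.25 + 169 = 175.25
|pC|² = (-12−(-7))² + (4−(-15.5))² = 25 + 380.25 = 405.25
|pD|² = (-12−7)² + (4−10.5)² = 361 + 42.25 = 403.25
|pE|² = (-12−9.5)² + (4−5)² = 462.25 + 1 = 463.25
|pF|² = (-12−(-6.5))² + (4−(-12.5))² = 30.25 + 272.25 = 302.5
|pG|² = (-12−14)² + (4−11.5)² = 676 + 56.25 = 732.25
Sorted ascending: B, A, F, … — the second-nearest is A.

A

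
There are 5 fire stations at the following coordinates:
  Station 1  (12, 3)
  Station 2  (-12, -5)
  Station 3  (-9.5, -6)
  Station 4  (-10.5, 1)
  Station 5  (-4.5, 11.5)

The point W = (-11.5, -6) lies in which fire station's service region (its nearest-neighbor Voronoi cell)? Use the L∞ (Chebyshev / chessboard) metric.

d(W, Station 1) = max(23.5, 9) = 23.5
d(W, Station 2) = max(0.5, 1) = 1
d(W, Station 3) = max(2, 0) = 2
d(W, Station 4) = max(1, 7) = 7
d(W, Station 5) = max(7, 17.5) = 17.5
Station 2 is nearest.

Station 2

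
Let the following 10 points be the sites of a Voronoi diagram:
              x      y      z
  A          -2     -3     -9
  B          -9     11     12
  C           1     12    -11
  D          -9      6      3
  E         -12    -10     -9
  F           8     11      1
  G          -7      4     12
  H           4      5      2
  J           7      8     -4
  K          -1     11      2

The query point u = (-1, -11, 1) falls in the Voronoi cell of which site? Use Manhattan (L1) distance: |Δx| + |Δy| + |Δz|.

d(u,A) = |-1−(-2)| + |-11−(-3)| + |1−(-9)| = 1 + 8 + 10 = 19
d(u,B) = |-1−(-9)| + |-11−11| + |1−12| = 8 + 22 + 11 = 41
d(u,C) = |-1−1| + |-11−12| + |1−(-11)| = 2 + 23 + 12 = 37
d(u,D) = |-1−(-9)| + |-11−6| + |1−3| = 8 + 17 + 2 = 27
d(u,E) = |-1−(-12)| + |-11−(-10)| + |1−(-9)| = 11 + 1 + 10 = 22
d(u,F) = |-1−8| + |-11−11| + |1−1| = 9 + 22 + 0 = 31
d(u,G) = |-1−(-7)| + |-11−4| + |1−12| = 6 + 15 + 11 = 32
d(u,H) = |-1−4| + |-11−5| + |1−2| = 5 + 16 + 1 = 22
d(u,J) = |-1−7| + |-11−8| + |1−(-4)| = 8 + 19 + 5 = 32
d(u,K) = |-1−(-1)| + |-11−11| + |1−2| = 0 + 22 + 1 = 23
Minimum is at A.

A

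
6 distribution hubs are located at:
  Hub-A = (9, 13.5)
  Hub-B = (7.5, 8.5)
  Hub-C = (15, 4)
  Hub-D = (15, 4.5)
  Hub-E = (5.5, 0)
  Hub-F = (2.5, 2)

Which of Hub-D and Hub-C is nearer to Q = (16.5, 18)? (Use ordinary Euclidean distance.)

Compare squared distances:
d²(Q, Hub-D) = (16.5−15)² + (18−4.5)² = 2.25 + 182.25 = 184.5
d²(Q, Hub-C) = (16.5−15)² + (18−4)² = 2.25 + 196 = 198.25
184.5 < 198.25, so Hub-D is closer.

Hub-D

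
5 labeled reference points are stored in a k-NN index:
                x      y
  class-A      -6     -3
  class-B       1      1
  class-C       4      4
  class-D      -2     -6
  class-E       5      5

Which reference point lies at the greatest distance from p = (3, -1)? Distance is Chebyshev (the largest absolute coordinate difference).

class-A

d(p, class-A) = max(9, 2) = 9
d(p, class-B) = max(2, 2) = 2
d(p, class-C) = max(1, 5) = 5
d(p, class-D) = max(5, 5) = 5
d(p, class-E) = max(2, 6) = 6
The largest is to class-A.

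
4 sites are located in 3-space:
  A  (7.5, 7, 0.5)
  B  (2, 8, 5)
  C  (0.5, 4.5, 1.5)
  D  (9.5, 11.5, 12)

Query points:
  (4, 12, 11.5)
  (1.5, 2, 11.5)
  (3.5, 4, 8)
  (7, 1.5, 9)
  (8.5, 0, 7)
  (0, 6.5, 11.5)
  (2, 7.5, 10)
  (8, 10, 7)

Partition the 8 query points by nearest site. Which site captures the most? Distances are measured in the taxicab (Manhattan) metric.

(4, 12, 11.5) — d to each: A:19.5, B:12.5, C:21, D:6.5 → nearest is D
(1.5, 2, 11.5) — d to each: A:22, B:13, C:13.5, D:18 → nearest is B
(3.5, 4, 8) — d to each: A:14.5, B:8.5, C:10, D:17.5 → nearest is B
(7, 1.5, 9) — d to each: A:14.5, B:15.5, C:17, D:15.5 → nearest is A
(8.5, 0, 7) — d to each: A:14.5, B:16.5, C:18, D:17.5 → nearest is A
(0, 6.5, 11.5) — d to each: A:19, B:10, C:12.5, D:15 → nearest is B
(2, 7.5, 10) — d to each: A:15.5, B:5.5, C:13, D:13.5 → nearest is B
(8, 10, 7) — d to each: A:10, B:10, C:18.5, D:8 → nearest is D
Tally — A:2, B:4, D:2. B captures the most (4).

B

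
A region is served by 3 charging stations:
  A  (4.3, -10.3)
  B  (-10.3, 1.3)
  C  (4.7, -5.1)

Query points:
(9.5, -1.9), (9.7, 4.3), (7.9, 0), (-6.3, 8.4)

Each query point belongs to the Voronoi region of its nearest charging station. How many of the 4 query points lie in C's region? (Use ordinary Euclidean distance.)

(9.5, -1.9) — d² to each: A:97.6, B:402.28, C:33.28 → nearest is C
(9.7, 4.3) — d² to each: A:242.32, B:409, C:113.36 → nearest is C
(7.9, 0) — d² to each: A:119.05, B:332.93, C:36.25 → nearest is C
(-6.3, 8.4) — d² to each: A:462.05, B:66.41, C:303.25 → nearest is B
3 of the 4 points have C as nearest.

3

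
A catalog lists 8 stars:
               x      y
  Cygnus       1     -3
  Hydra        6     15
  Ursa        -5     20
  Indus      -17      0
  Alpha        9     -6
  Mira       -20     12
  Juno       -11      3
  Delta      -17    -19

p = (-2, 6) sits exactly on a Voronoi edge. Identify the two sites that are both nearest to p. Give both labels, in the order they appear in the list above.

Cygnus and Juno

Squared distances from p to each site:
d²(p, Cygnus) = 9 + 81 = 90
d²(p, Hydra) = 64 + 81 = 145
d²(p, Ursa) = 9 + 196 = 205
d²(p, Indus) = 225 + 36 = 261
d²(p, Alpha) = 121 + 144 = 265
d²(p, Mira) = 324 + 36 = 360
d²(p, Juno) = 81 + 9 = 90
d²(p, Delta) = 225 + 625 = 850
p is equidistant from Cygnus and Juno (both at squared distance 90), and every other site is strictly farther — so p lies on the Cygnus–Juno Voronoi edge.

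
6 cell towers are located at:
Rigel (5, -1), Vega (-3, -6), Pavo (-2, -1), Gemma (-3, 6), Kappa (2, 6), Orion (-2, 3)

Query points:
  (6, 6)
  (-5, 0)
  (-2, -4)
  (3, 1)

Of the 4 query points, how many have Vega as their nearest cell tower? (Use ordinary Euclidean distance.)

(6, 6) — d² to each: Rigel:50, Vega:225, Pavo:113, Gemma:81, Kappa:16, Orion:73 → nearest is Kappa
(-5, 0) — d² to each: Rigel:101, Vega:40, Pavo:10, Gemma:40, Kappa:85, Orion:18 → nearest is Pavo
(-2, -4) — d² to each: Rigel:58, Vega:5, Pavo:9, Gemma:101, Kappa:116, Orion:49 → nearest is Vega
(3, 1) — d² to each: Rigel:8, Vega:85, Pavo:29, Gemma:61, Kappa:26, Orion:29 → nearest is Rigel
1 of the 4 points has Vega as nearest.

1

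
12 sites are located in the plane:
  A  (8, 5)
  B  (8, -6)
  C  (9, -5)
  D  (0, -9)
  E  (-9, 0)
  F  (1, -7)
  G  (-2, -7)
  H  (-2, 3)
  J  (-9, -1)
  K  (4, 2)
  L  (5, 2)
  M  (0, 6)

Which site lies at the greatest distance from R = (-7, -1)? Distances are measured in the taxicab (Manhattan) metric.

d(R,A) = |-7−8| + |-1−5| = 15 + 6 = 21
d(R,B) = |-7−8| + |-1−(-6)| = 15 + 5 = 20
d(R,C) = |-7−9| + |-1−(-5)| = 16 + 4 = 20
d(R,D) = |-7−0| + |-1−(-9)| = 7 + 8 = 15
d(R,E) = |-7−(-9)| + |-1−0| = 2 + 1 = 3
d(R,F) = |-7−1| + |-1−(-7)| = 8 + 6 = 14
d(R,G) = |-7−(-2)| + |-1−(-7)| = 5 + 6 = 11
d(R,H) = |-7−(-2)| + |-1−3| = 5 + 4 = 9
d(R,J) = |-7−(-9)| + |-1−(-1)| = 2 + 0 = 2
d(R,K) = |-7−4| + |-1−2| = 11 + 3 = 14
d(R,L) = |-7−5| + |-1−2| = 12 + 3 = 15
d(R,M) = |-7−0| + |-1−6| = 7 + 7 = 14
The largest is to A.

A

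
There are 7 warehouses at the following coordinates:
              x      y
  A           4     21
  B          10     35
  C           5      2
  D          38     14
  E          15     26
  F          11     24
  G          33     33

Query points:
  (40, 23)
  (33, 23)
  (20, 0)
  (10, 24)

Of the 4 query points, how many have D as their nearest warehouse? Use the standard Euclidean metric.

1

(40, 23) — d² to each: A:1300, B:1044, C:1666, D:85, E:634, F:842, G:149 → nearest is D
(33, 23) — d² to each: A:845, B:673, C:1225, D:106, E:333, F:485, G:100 → nearest is G
(20, 0) — d² to each: A:697, B:1325, C:229, D:520, E:701, F:657, G:1258 → nearest is C
(10, 24) — d² to each: A:45, B:121, C:509, D:884, E:29, F:1, G:610 → nearest is F
1 of the 4 points has D as nearest.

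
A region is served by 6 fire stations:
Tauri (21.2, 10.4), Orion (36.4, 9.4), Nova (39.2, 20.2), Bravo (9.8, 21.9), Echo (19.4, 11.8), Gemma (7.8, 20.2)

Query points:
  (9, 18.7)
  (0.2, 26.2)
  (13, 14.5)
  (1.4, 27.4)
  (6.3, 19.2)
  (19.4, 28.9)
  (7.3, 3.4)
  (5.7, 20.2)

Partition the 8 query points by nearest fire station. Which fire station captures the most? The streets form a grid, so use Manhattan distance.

(9, 18.7) — d to each: Tauri:20.5, Orion:36.7, Nova:31.7, Bravo:4, Echo:17.3, Gemma:2.7 → nearest is Gemma
(0.2, 26.2) — d to each: Tauri:36.8, Orion:53, Nova:45, Bravo:13.9, Echo:33.6, Gemma:13.6 → nearest is Gemma
(13, 14.5) — d to each: Tauri:12.3, Orion:28.5, Nova:31.9, Bravo:10.6, Echo:9.1, Gemma:10.9 → nearest is Echo
(1.4, 27.4) — d to each: Tauri:36.8, Orion:53, Nova:45, Bravo:13.9, Echo:33.6, Gemma:13.6 → nearest is Gemma
(6.3, 19.2) — d to each: Tauri:23.7, Orion:39.9, Nova:33.9, Bravo:6.2, Echo:20.5, Gemma:2.5 → nearest is Gemma
(19.4, 28.9) — d to each: Tauri:20.3, Orion:36.5, Nova:28.5, Bravo:16.6, Echo:17.1, Gemma:20.3 → nearest is Bravo
(7.3, 3.4) — d to each: Tauri:20.9, Orion:35.1, Nova:48.7, Bravo:21, Echo:20.5, Gemma:17.3 → nearest is Gemma
(5.7, 20.2) — d to each: Tauri:25.3, Orion:41.5, Nova:33.5, Bravo:5.8, Echo:22.1, Gemma:2.1 → nearest is Gemma
Tally — Bravo:1, Echo:1, Gemma:6. Gemma captures the most (6).

Gemma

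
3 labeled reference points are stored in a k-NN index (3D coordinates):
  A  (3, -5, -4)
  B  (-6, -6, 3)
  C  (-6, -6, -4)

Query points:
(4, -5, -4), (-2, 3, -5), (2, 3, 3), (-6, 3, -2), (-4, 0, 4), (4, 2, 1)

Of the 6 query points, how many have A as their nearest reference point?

4

(4, -5, -4) — d² to each: A:1, B:150, C:101 → nearest is A
(-2, 3, -5) — d² to each: A:90, B:161, C:98 → nearest is A
(2, 3, 3) — d² to each: A:114, B:145, C:194 → nearest is A
(-6, 3, -2) — d² to each: A:149, B:106, C:85 → nearest is C
(-4, 0, 4) — d² to each: A:138, B:41, C:104 → nearest is B
(4, 2, 1) — d² to each: A:75, B:168, C:189 → nearest is A
4 of the 6 points have A as nearest.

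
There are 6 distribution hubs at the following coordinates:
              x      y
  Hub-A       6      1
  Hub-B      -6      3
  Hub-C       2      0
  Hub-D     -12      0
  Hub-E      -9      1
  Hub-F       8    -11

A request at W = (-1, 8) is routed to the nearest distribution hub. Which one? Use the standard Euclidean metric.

Hub-B

Since √ is increasing, it suffices to compare squared distances:
d²(W, Hub-A) = (-1−6)² + (8−1)² = 49 + 49 = 98
d²(W, Hub-B) = (-1−(-6))² + (8−3)² = 25 + 25 = 50
d²(W, Hub-C) = (-1−2)² + (8−0)² = 9 + 64 = 73
d²(W, Hub-D) = (-1−(-12))² + (8−0)² = 121 + 64 = 185
d²(W, Hub-E) = (-1−(-9))² + (8−1)² = 64 + 49 = 113
d²(W, Hub-F) = (-1−8)² + (8−(-11))² = 81 + 361 = 442
The smallest is to Hub-B, so W lies in the Voronoi region of Hub-B.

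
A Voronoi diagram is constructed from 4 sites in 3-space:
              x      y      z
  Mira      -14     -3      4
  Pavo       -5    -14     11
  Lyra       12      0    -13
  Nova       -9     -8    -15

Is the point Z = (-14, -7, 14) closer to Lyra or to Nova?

Nova

Compare squared distances:
d²(Z, Lyra) = (-14−12)² + (-7−0)² + (14−(-13))² = 676 + 49 + 729 = 1454
d²(Z, Nova) = (-14−(-9))² + (-7−(-8))² + (14−(-15))² = 25 + 1 + 841 = 867
1454 > 867, so Nova is closer.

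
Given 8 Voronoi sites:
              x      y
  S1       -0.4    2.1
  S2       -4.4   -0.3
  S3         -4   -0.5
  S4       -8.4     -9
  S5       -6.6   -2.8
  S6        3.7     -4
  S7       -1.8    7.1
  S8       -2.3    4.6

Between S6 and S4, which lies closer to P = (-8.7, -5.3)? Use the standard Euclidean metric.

Compare squared distances:
|PS6|² = (-8.7−3.7)² + (-5.3−(-4))² = 153.76 + 1.69 = 155.45
|PS4|² = (-8.7−(-8.4))² + (-5.3−(-9))² = 0.09 + 13.69 = 13.78
155.45 > 13.78, so S4 is closer.

S4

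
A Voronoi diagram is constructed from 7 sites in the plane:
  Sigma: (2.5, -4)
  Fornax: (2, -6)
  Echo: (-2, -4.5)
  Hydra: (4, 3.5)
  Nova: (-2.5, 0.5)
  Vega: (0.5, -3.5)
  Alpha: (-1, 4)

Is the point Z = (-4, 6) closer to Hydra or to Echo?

Compare squared distances:
d²(Z, Hydra) = (-4−4)² + (6−3.5)² = 64 + 6.25 = 70.25
d²(Z, Echo) = (-4−(-2))² + (6−(-4.5))² = 4 + 110.25 = 114.25
70.25 < 114.25, so Hydra is closer.

Hydra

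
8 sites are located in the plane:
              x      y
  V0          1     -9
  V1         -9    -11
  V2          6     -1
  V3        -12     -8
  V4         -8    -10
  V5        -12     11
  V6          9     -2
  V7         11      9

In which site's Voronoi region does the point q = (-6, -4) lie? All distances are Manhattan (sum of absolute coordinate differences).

V4

d(q,V0) = |-6−1| + |-4−(-9)| = 7 + 5 = 12
d(q,V1) = |-6−(-9)| + |-4−(-11)| = 3 + 7 = 10
d(q,V2) = |-6−6| + |-4−(-1)| = 12 + 3 = 15
d(q,V3) = |-6−(-12)| + |-4−(-8)| = 6 + 4 = 10
d(q,V4) = |-6−(-8)| + |-4−(-10)| = 2 + 6 = 8
d(q,V5) = |-6−(-12)| + |-4−11| = 6 + 15 = 21
d(q,V6) = |-6−9| + |-4−(-2)| = 15 + 2 = 17
d(q,V7) = |-6−11| + |-4−9| = 17 + 13 = 30
Minimum is at V4.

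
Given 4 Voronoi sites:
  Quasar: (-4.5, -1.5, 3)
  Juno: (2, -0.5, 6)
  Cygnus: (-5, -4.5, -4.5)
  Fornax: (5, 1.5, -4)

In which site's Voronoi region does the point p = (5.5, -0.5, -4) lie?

Compare squared distances (the ordering matches that of the actual distances):
d²(p, Quasar) = (5.5−(-4.5))² + (-0.5−(-1.5))² + (-4−3)² = 100 + 1 + 49 = 150
d²(p, Juno) = (5.5−2)² + (-0.5−(-0.5))² + (-4−6)² = 12.25 + 0 + 100 = 112.25
d²(p, Cygnus) = (5.5−(-5))² + (-0.5−(-4.5))² + (-4−(-4.5))² = 110.25 + 16 + 0.25 = 126.5
d²(p, Fornax) = (5.5−5)² + (-0.5−1.5)² + (-4−(-4))² = 0.25 + 4 + 0 = 4.25
Minimum is at Fornax.

Fornax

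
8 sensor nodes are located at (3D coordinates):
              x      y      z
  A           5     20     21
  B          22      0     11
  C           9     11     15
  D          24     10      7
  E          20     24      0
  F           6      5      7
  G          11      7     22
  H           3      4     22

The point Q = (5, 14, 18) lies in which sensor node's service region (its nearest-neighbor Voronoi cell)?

Compare squared distances (the ordering matches that of the actual distances):
|QA|² = 0 + 36 + 9 = 45
|QB|² = 289 + 196 + 49 = 534
|QC|² = 16 + 9 + 9 = 34
|QD|² = 361 + 16 + 121 = 498
|QE|² = 225 + 100 + 324 = 649
|QF|² = 1 + 81 + 121 = 203
|QG|² = 36 + 49 + 16 = 101
|QH|² = 4 + 100 + 16 = 120
C is nearest.

C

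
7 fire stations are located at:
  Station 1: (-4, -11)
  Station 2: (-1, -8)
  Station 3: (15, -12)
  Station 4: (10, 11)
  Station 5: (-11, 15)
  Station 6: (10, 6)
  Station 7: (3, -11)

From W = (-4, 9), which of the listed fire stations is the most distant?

Compare squared distances (the ordering matches that of the actual distances):
d²(W, Station 1) = (-4−(-4))² + (9−(-11))² = 0 + 400 = 400
d²(W, Station 2) = (-4−(-1))² + (9−(-8))² = 9 + 289 = 298
d²(W, Station 3) = (-4−15)² + (9−(-12))² = 361 + 441 = 802
d²(W, Station 4) = (-4−10)² + (9−11)² = 196 + 4 = 200
d²(W, Station 5) = (-4−(-11))² + (9−15)² = 49 + 36 = 85
d²(W, Station 6) = (-4−10)² + (9−6)² = 196 + 9 = 205
d²(W, Station 7) = (-4−3)² + (9−(-11))² = 49 + 400 = 449
The largest is to Station 3.

Station 3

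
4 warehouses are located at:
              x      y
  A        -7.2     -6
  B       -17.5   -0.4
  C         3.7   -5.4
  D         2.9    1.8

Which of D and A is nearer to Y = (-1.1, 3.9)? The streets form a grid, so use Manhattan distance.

d(Y,D) = |-1.1−2.9| + |3.9−1.8| = 4 + 2.1 = 6.1
d(Y,A) = |-1.1−(-7.2)| + |3.9−(-6)| = 6.1 + 9.9 = 16
6.1 < 16, so D is closer.

D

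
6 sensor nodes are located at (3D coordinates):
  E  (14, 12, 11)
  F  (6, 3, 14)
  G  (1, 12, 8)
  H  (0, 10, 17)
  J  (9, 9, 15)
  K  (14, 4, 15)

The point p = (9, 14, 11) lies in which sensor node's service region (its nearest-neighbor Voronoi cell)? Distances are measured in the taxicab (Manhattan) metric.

E

d(p,E) = |9−14| + |14−12| + |11−11| = 5 + 2 + 0 = 7
d(p,F) = |9−6| + |14−3| + |11−14| = 3 + 11 + 3 = 17
d(p,G) = |9−1| + |14−12| + |11−8| = 8 + 2 + 3 = 13
d(p,H) = |9−0| + |14−10| + |11−17| = 9 + 4 + 6 = 19
d(p,J) = |9−9| + |14−9| + |11−15| = 0 + 5 + 4 = 9
d(p,K) = |9−14| + |14−4| + |11−15| = 5 + 10 + 4 = 19
The smallest is to E, so p lies in the Voronoi region of E.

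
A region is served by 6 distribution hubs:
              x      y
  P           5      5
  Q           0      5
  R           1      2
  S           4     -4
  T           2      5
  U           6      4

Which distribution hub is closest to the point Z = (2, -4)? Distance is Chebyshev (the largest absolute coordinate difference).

d(Z,P) = max(3, 9) = 9
d(Z,Q) = max(2, 9) = 9
d(Z,R) = max(1, 6) = 6
d(Z,S) = max(2, 0) = 2
d(Z,T) = max(0, 9) = 9
d(Z,U) = max(4, 8) = 8
S is nearest.

S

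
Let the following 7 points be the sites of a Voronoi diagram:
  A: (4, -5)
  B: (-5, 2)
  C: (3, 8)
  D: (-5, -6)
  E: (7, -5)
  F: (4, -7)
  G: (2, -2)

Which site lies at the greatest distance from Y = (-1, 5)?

Compare squared distances (the ordering matches that of the actual distances):
|YA|² = (-1−4)² + (5−(-5))² = 25 + 100 = 125
|YB|² = (-1−(-5))² + (5−2)² = 16 + 9 = 25
|YC|² = (-1−3)² + (5−8)² = 16 + 9 = 25
|YD|² = (-1−(-5))² + (5−(-6))² = 16 + 121 = 137
|YE|² = (-1−7)² + (5−(-5))² = 64 + 100 = 164
|YF|² = (-1−4)² + (5−(-7))² = 25 + 144 = 169
|YG|² = (-1−2)² + (5−(-2))² = 9 + 49 = 58
The largest is to F.

F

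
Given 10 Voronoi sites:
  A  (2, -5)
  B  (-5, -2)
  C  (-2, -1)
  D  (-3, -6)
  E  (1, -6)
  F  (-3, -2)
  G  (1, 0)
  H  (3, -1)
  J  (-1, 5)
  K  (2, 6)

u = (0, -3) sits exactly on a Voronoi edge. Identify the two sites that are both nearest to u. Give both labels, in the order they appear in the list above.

A and C

Squared distances from u to each site:
|uA|² = 4 + 4 = 8
|uB|² = 25 + 1 = 26
|uC|² = 4 + 4 = 8
|uD|² = 9 + 9 = 18
|uE|² = 1 + 9 = 10
|uF|² = 9 + 1 = 10
|uG|² = 1 + 9 = 10
|uH|² = 9 + 4 = 13
|uJ|² = 1 + 64 = 65
|uK|² = 4 + 81 = 85
u is equidistant from A and C (both at squared distance 8), and every other site is strictly farther — so u lies on the A–C Voronoi edge.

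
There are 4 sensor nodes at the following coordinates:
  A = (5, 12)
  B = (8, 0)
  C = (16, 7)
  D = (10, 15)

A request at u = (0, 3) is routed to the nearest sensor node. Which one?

Compare squared distances (the ordering matches that of the actual distances):
|uA|² = (0−5)² + (3−12)² = 25 + 81 = 106
|uB|² = (0−8)² + (3−0)² = 64 + 9 = 73
|uC|² = (0−16)² + (3−7)² = 256 + 16 = 272
|uD|² = (0−10)² + (3−15)² = 100 + 144 = 244
The smallest is to B, so u lies in the Voronoi region of B.

B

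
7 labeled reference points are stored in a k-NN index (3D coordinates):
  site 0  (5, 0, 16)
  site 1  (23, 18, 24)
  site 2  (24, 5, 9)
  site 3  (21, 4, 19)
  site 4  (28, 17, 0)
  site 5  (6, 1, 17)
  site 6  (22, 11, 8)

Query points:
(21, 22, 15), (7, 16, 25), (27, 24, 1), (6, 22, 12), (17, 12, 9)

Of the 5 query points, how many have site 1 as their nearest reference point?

2

(21, 22, 15) — d² to each: site 0:741, site 1:101, site 2:334, site 3:340, site 4:299, site 5:670, site 6:171 → nearest is site 1
(7, 16, 25) — d² to each: site 0:341, site 1:261, site 2:666, site 3:376, site 4:1067, site 5:290, site 6:539 → nearest is site 1
(27, 24, 1) — d² to each: site 0:1285, site 1:581, site 2:434, site 3:760, site 4:51, site 5:1226, site 6:243 → nearest is site 4
(6, 22, 12) — d² to each: site 0:501, site 1:449, site 2:622, site 3:598, site 4:653, site 5:466, site 6:393 → nearest is site 6
(17, 12, 9) — d² to each: site 0:337, site 1:297, site 2:98, site 3:180, site 4:227, site 5:306, site 6:27 → nearest is site 6
2 of the 5 points have site 1 as nearest.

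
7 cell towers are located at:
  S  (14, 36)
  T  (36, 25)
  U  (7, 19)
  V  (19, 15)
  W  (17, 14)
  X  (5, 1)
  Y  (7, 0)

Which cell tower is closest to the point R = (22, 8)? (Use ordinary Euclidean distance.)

V

Compare squared distances (the ordering matches that of the actual distances):
|RS|² = (22−14)² + (8−36)² = 64 + 784 = 848
|RT|² = (22−36)² + (8−25)² = 196 + 289 = 485
|RU|² = (22−7)² + (8−19)² = 225 + 121 = 346
|RV|² = (22−19)² + (8−15)² = 9 + 49 = 58
|RW|² = (22−17)² + (8−14)² = 25 + 36 = 61
|RX|² = (22−5)² + (8−1)² = 289 + 49 = 338
|RY|² = (22−7)² + (8−0)² = 225 + 64 = 289
V is nearest.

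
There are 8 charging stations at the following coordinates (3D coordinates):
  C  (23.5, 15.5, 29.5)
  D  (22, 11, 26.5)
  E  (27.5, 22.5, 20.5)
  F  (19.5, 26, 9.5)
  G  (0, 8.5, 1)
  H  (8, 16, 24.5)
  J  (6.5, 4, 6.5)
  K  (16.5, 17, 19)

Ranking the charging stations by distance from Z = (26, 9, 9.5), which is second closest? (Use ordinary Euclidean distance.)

Since √ is increasing, it suffices to compare squared distances:
|ZC|² = 6.25 + 42.25 + 400 = 448.5
|ZD|² = 16 + 4 + 289 = 309
|ZE|² = 2.25 + 182.25 + 121 = 305.5
|ZF|² = 42.25 + 289 + 0 = 331.25
|ZG|² = 676 + 0.25 + 72.25 = 748.5
|ZH|² = 324 + 49 + 225 = 598
|ZJ|² = 380.25 + 25 + 9 = 414.25
|ZK|² = 90.25 + 64 + 90.25 = 244.5
Sorted ascending: K, E, D, … — the second-nearest is E.

E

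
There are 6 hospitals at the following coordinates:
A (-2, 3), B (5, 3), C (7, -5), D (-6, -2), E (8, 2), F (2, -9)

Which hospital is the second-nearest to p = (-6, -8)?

F

Compare squared distances (the ordering matches that of the actual distances):
|pA|² = (-6−(-2))² + (-8−3)² = 16 + 121 = 137
|pB|² = (-6−5)² + (-8−3)² = 121 + 121 = 242
|pC|² = (-6−7)² + (-8−(-5))² = 169 + 9 = 178
|pD|² = (-6−(-6))² + (-8−(-2))² = 0 + 36 = 36
|pE|² = (-6−8)² + (-8−2)² = 196 + 100 = 296
|pF|² = (-6−2)² + (-8−(-9))² = 64 + 1 = 65
Sorted ascending: D, F, A, … — the second-nearest is F.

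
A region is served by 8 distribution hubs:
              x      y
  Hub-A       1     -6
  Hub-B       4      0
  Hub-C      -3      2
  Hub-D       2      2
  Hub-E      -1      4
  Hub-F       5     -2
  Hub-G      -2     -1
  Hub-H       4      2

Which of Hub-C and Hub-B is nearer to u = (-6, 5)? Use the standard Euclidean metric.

Compare squared distances:
d²(u, Hub-C) = (-6−(-3))² + (5−2)² = 9 + 9 = 18
d²(u, Hub-B) = (-6−4)² + (5−0)² = 100 + 25 = 125
18 < 125, so Hub-C is closer.

Hub-C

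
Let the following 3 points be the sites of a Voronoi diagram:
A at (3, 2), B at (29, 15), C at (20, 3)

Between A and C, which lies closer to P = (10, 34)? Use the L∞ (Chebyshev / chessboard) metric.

d(P,A) = max(7, 32) = 32
d(P,C) = max(10, 31) = 31
32 > 31, so C is closer.

C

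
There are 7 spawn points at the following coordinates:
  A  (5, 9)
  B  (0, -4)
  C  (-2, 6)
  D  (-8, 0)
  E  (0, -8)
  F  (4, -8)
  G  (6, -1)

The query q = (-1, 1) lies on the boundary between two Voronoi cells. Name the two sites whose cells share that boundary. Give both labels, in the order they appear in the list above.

Squared distances from q to each site:
|qA|² = (-1−5)² + (1−9)² = 36 + 64 = 100
|qB|² = (-1−0)² + (1−(-4))² = 1 + 25 = 26
|qC|² = (-1−(-2))² + (1−6)² = 1 + 25 = 26
|qD|² = (-1−(-8))² + (1−0)² = 49 + 1 = 50
|qE|² = (-1−0)² + (1−(-8))² = 1 + 81 = 82
|qF|² = (-1−4)² + (1−(-8))² = 25 + 81 = 106
|qG|² = (-1−6)² + (1−(-1))² = 49 + 4 = 53
q is equidistant from B and C (both at squared distance 26), and every other site is strictly farther — so q lies on the B–C Voronoi edge.

B and C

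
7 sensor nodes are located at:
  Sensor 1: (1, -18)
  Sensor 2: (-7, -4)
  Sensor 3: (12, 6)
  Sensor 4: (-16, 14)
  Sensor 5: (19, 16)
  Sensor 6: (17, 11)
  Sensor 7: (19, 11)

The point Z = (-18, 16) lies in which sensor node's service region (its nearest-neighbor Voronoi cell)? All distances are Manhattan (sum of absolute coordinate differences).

d(Z, Sensor 1) = |-18−1| + |16−(-18)| = 19 + 34 = 53
d(Z, Sensor 2) = |-18−(-7)| + |16−(-4)| = 11 + 20 = 31
d(Z, Sensor 3) = |-18−12| + |16−6| = 30 + 10 = 40
d(Z, Sensor 4) = |-18−(-16)| + |16−14| = 2 + 2 = 4
d(Z, Sensor 5) = |-18−19| + |16−16| = 37 + 0 = 37
d(Z, Sensor 6) = |-18−17| + |16−11| = 35 + 5 = 40
d(Z, Sensor 7) = |-18−19| + |16−11| = 37 + 5 = 42
The smallest is to Sensor 4, so Z lies in the Voronoi region of Sensor 4.

Sensor 4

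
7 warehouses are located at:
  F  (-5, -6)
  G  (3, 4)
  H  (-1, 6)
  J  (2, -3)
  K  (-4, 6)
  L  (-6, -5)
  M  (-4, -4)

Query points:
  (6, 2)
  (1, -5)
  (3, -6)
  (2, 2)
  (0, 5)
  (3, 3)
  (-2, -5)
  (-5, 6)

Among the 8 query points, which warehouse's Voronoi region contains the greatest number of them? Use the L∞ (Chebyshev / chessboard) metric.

G

(6, 2) — d to each: F:11, G:3, H:7, J:5, K:10, L:12, M:10 → nearest is G
(1, -5) — d to each: F:6, G:9, H:11, J:2, K:11, L:7, M:5 → nearest is J
(3, -6) — d to each: F:8, G:10, H:12, J:3, K:12, L:9, M:7 → nearest is J
(2, 2) — d to each: F:8, G:2, H:4, J:5, K:6, L:8, M:6 → nearest is G
(0, 5) — d to each: F:11, G:3, H:1, J:8, K:4, L:10, M:9 → nearest is H
(3, 3) — d to each: F:9, G:1, H:4, J:6, K:7, L:9, M:7 → nearest is G
(-2, -5) — d to each: F:3, G:9, H:11, J:4, K:11, L:4, M:2 → nearest is M
(-5, 6) — d to each: F:12, G:8, H:4, J:9, K:1, L:11, M:10 → nearest is K
Tally — G:3, H:1, J:2, K:1, M:1. G captures the most (3).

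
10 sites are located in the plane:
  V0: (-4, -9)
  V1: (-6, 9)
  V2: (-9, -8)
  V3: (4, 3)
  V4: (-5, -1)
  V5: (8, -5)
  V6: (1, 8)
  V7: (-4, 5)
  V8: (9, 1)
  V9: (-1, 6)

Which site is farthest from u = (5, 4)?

Compare squared distances (the ordering matches that of the actual distances):
|uV0|² = 81 + 169 = 250
|uV1|² = 121 + 25 = 146
|uV2|² = 196 + 144 = 340
|uV3|² = 1 + 1 = 2
|uV4|² = 100 + 25 = 125
|uV5|² = 9 + 81 = 90
|uV6|² = 16 + 16 = 32
|uV7|² = 81 + 1 = 82
|uV8|² = 16 + 9 = 25
|uV9|² = 36 + 4 = 40
The largest is to V2.

V2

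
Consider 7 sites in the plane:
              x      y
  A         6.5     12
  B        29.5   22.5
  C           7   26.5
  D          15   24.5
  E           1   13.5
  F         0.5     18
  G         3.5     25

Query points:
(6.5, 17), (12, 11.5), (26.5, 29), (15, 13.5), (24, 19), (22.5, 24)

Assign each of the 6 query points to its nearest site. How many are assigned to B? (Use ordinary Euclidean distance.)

3

(6.5, 17) — d² to each: A:25, B:559.25, C:90.5, D:128.5, E:42.5, F:37, G:73 → nearest is A
(12, 11.5) — d² to each: A:30.5, B:427.25, C:250, D:178, E:125, F:174.5, G:254.5 → nearest is A
(26.5, 29) — d² to each: A:689, B:51.25, C:386.5, D:152.5, E:890.5, F:797, G:545 → nearest is B
(15, 13.5) — d² to each: A:74.5, B:291.25, C:233, D:121, E:196, F:230.5, G:264.5 → nearest is A
(24, 19) — d² to each: A:355.25, B:42.5, C:345.25, D:111.25, E:559.25, F:553.25, G:456.25 → nearest is B
(22.5, 24) — d² to each: A:400, B:51.25, C:246.5, D:56.5, E:572.5, F:520, G:362 → nearest is B
3 of the 6 points have B as nearest.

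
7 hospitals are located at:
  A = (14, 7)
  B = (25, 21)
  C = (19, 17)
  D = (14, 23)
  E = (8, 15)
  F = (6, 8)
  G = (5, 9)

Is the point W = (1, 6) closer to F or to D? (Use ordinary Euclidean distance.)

Compare squared distances:
|WF|² = (1−6)² + (6−8)² = 25 + 4 = 29
|WD|² = (1−14)² + (6−23)² = 169 + 289 = 458
29 < 458, so F is closer.

F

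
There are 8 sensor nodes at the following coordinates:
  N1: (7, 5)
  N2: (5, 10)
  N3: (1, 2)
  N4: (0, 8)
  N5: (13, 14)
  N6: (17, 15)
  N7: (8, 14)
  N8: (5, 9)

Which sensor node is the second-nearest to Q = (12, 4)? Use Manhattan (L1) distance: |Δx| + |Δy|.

N5

d(Q,N1) = |12−7| + |4−5| = 5 + 1 = 6
d(Q,N2) = |12−5| + |4−10| = 7 + 6 = 13
d(Q,N3) = |12−1| + |4−2| = 11 + 2 = 13
d(Q,N4) = |12−0| + |4−8| = 12 + 4 = 16
d(Q,N5) = |12−13| + |4−14| = 1 + 10 = 11
d(Q,N6) = |12−17| + |4−15| = 5 + 11 = 16
d(Q,N7) = |12−8| + |4−14| = 4 + 10 = 14
d(Q,N8) = |12−5| + |4−9| = 7 + 5 = 12
Sorted ascending: N1, N5, N8, … — the second-nearest is N5.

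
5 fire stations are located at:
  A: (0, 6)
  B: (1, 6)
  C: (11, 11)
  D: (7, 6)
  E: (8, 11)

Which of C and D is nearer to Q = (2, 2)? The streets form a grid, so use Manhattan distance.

d(Q,C) = |2−11| + |2−11| = 9 + 9 = 18
d(Q,D) = |2−7| + |2−6| = 5 + 4 = 9
18 > 9, so D is closer.

D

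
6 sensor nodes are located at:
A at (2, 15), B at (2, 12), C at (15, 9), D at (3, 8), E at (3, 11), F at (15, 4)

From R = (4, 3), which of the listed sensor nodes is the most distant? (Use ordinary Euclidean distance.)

C

Squared Euclidean distances:
|RA|² = (4−2)² + (3−15)² = 4 + 144 = 148
|RB|² = (4−2)² + (3−12)² = 4 + 81 = 85
|RC|² = (4−15)² + (3−9)² = 121 + 36 = 157
|RD|² = (4−3)² + (3−8)² = 1 + 25 = 26
|RE|² = (4−3)² + (3−11)² = 1 + 64 = 65
|RF|² = (4−15)² + (3−4)² = 121 + 1 = 122
The largest is to C.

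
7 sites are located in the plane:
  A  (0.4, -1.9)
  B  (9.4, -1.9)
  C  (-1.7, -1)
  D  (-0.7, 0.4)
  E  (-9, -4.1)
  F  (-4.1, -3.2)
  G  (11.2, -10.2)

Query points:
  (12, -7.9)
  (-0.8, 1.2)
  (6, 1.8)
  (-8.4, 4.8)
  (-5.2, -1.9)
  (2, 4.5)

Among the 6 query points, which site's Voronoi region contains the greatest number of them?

D

(12, -7.9) — d² to each: A:170.56, B:42.76, C:235.3, D:230.18, E:455.44, F:281.3, G:5.93 → nearest is G
(-0.8, 1.2) — d² to each: A:11.05, B:113.65, C:5.65, D:0.65, E:95.33, F:30.25, G:273.96 → nearest is D
(6, 1.8) — d² to each: A:45.05, B:25.25, C:67.13, D:46.85, E:259.81, F:127.01, G:171.04 → nearest is B
(-8.4, 4.8) — d² to each: A:122.33, B:361.73, C:78.53, D:78.65, E:79.57, F:82.49, G:609.16 → nearest is C
(-5.2, -1.9) — d² to each: A:31.36, B:213.16, C:13.06, D:25.54, E:19.28, F:2.9, G:337.85 → nearest is F
(2, 4.5) — d² to each: A:43.52, B:95.72, C:43.94, D:24.1, E:194.96, F:96.5, G:300.73 → nearest is D
Tally — B:1, C:1, D:2, F:1, G:1. D captures the most (2).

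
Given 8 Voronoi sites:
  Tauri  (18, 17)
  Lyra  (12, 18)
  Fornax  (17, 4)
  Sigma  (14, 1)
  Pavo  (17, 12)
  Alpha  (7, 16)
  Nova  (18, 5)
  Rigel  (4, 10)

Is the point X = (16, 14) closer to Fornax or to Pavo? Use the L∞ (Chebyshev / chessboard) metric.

Pavo

d(X, Fornax) = max(1, 10) = 10
d(X, Pavo) = max(1, 2) = 2
10 > 2, so Pavo is closer.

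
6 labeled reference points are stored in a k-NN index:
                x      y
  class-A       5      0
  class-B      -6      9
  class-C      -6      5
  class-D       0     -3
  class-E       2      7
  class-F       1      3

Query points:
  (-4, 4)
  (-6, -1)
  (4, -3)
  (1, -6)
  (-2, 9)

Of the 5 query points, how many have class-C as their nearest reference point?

2

(-4, 4) — d² to each: class-A:97, class-B:29, class-C:5, class-D:65, class-E:45, class-F:26 → nearest is class-C
(-6, -1) — d² to each: class-A:122, class-B:100, class-C:36, class-D:40, class-E:128, class-F:65 → nearest is class-C
(4, -3) — d² to each: class-A:10, class-B:244, class-C:164, class-D:16, class-E:104, class-F:45 → nearest is class-A
(1, -6) — d² to each: class-A:52, class-B:274, class-C:170, class-D:10, class-E:170, class-F:81 → nearest is class-D
(-2, 9) — d² to each: class-A:130, class-B:16, class-C:32, class-D:148, class-E:20, class-F:45 → nearest is class-B
2 of the 5 points have class-C as nearest.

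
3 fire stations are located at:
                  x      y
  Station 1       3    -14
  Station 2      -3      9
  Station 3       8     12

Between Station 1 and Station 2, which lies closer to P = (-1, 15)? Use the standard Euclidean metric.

Station 2

Compare squared distances:
d²(P, Station 1) = (-1−3)² + (15−(-14))² = 16 + 841 = 857
d²(P, Station 2) = (-1−(-3))² + (15−9)² = 4 + 36 = 40
857 > 40, so Station 2 is closer.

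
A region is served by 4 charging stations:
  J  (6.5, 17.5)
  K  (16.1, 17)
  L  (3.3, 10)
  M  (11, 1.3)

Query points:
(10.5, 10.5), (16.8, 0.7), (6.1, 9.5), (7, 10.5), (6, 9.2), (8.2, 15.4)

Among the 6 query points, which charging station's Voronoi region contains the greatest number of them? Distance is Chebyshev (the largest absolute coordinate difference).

(10.5, 10.5) — d to each: J:7, K:6.5, L:7.2, M:9.2 → nearest is K
(16.8, 0.7) — d to each: J:16.8, K:16.3, L:13.5, M:5.8 → nearest is M
(6.1, 9.5) — d to each: J:8, K:10, L:2.8, M:8.2 → nearest is L
(7, 10.5) — d to each: J:7, K:9.1, L:3.7, M:9.2 → nearest is L
(6, 9.2) — d to each: J:8.3, K:10.1, L:2.7, M:7.9 → nearest is L
(8.2, 15.4) — d to each: J:2.1, K:7.9, L:5.4, M:14.1 → nearest is J
Tally — J:1, K:1, L:3, M:1. L captures the most (3).

L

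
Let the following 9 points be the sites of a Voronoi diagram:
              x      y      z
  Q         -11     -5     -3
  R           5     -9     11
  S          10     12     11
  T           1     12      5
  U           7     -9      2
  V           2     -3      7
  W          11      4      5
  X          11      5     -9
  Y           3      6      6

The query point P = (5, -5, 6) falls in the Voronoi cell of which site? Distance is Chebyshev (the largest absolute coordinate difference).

d(P,Q) = max(16, 0, 9) = 16
d(P,R) = max(0, 4, 5) = 5
d(P,S) = max(5, 17, 5) = 17
d(P,T) = max(4, 17, 1) = 17
d(P,U) = max(2, 4, 4) = 4
d(P,V) = max(3, 2, 1) = 3
d(P,W) = max(6, 9, 1) = 9
d(P,X) = max(6, 10, 15) = 15
d(P,Y) = max(2, 11, 0) = 11
Minimum is at V.

V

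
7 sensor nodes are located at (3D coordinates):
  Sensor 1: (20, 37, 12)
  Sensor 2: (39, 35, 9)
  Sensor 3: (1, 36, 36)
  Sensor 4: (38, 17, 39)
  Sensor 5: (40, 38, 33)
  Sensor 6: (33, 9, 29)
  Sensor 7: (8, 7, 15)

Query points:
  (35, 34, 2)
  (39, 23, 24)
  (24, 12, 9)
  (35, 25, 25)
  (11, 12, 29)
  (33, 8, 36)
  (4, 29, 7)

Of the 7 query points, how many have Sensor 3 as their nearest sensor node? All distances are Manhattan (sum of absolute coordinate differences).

0

(35, 34, 2) — d to each: Sensor 1:28, Sensor 2:12, Sensor 3:70, Sensor 4:57, Sensor 5:40, Sensor 6:54, Sensor 7:67 → nearest is Sensor 2
(39, 23, 24) — d to each: Sensor 1:45, Sensor 2:27, Sensor 3:63, Sensor 4:22, Sensor 5:25, Sensor 6:25, Sensor 7:56 → nearest is Sensor 4
(24, 12, 9) — d to each: Sensor 1:32, Sensor 2:38, Sensor 3:74, Sensor 4:49, Sensor 5:66, Sensor 6:32, Sensor 7:27 → nearest is Sensor 7
(35, 25, 25) — d to each: Sensor 1:40, Sensor 2:30, Sensor 3:56, Sensor 4:25, Sensor 5:26, Sensor 6:22, Sensor 7:55 → nearest is Sensor 6
(11, 12, 29) — d to each: Sensor 1:51, Sensor 2:71, Sensor 3:41, Sensor 4:42, Sensor 5:59, Sensor 6:25, Sensor 7:22 → nearest is Sensor 7
(33, 8, 36) — d to each: Sensor 1:66, Sensor 2:60, Sensor 3:60, Sensor 4:17, Sensor 5:40, Sensor 6:8, Sensor 7:47 → nearest is Sensor 6
(4, 29, 7) — d to each: Sensor 1:29, Sensor 2:43, Sensor 3:39, Sensor 4:78, Sensor 5:71, Sensor 6:71, Sensor 7:34 → nearest is Sensor 1
0 of the 7 points have Sensor 3 as nearest.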